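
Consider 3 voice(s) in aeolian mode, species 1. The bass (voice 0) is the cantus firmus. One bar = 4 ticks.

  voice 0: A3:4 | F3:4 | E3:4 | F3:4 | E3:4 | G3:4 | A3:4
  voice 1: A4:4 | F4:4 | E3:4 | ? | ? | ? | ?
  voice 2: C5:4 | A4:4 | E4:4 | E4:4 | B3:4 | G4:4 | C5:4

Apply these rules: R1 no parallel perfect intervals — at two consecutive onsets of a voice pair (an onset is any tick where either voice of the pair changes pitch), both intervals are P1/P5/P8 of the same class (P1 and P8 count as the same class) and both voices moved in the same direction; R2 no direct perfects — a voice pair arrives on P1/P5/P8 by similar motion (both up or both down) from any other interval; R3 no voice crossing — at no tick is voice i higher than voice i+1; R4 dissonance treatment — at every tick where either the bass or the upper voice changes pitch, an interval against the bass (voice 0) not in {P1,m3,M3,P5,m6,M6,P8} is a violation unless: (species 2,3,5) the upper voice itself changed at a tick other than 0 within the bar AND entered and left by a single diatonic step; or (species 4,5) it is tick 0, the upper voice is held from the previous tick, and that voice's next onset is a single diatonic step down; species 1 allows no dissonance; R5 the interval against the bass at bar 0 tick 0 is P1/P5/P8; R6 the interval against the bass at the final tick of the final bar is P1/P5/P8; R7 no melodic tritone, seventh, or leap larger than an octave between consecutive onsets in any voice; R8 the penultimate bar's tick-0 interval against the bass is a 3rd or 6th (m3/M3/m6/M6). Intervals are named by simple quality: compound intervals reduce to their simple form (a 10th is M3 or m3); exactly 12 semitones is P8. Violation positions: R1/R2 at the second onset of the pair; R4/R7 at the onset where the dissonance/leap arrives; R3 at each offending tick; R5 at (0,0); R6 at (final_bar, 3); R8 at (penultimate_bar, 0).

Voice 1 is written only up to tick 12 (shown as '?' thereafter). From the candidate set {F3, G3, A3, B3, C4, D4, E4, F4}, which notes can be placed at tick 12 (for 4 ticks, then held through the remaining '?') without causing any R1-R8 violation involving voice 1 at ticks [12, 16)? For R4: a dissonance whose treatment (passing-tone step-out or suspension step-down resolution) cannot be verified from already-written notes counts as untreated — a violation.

F3: violates R1
G3: violates R4
A3: legal
B3: violates R4
C4: violates R2
D4: violates R7
E4: violates R4
F4: violates R1,R3,R7

{A3}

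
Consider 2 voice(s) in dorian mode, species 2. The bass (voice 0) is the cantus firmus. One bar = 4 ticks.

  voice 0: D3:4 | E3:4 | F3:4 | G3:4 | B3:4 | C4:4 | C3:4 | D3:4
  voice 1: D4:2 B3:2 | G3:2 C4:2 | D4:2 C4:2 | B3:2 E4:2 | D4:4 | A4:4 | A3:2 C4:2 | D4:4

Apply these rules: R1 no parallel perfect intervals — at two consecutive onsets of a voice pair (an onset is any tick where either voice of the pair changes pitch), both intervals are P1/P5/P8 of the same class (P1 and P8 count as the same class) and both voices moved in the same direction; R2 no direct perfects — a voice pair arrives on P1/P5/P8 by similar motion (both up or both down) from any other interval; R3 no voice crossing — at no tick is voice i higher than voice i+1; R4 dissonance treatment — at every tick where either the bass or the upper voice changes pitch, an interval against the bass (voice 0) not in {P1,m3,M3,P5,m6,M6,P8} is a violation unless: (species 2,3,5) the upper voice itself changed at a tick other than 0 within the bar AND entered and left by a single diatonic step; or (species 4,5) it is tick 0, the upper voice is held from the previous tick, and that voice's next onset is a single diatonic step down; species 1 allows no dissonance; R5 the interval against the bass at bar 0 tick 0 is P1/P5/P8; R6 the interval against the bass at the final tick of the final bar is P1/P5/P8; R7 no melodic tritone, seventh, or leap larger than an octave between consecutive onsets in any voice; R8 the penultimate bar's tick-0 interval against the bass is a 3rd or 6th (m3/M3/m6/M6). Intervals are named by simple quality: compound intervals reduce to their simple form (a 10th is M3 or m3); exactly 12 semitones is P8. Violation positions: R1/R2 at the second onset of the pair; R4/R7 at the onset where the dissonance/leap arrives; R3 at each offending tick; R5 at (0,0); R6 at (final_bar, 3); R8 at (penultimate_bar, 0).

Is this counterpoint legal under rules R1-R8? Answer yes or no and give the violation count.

bar 0: v0=D3 v1=D4 (P8)
bar 1: v0=E3 v1=G3 (m3)
bar 2: v0=F3 v1=D4 (M6)
bar 3: v0=G3 v1=B3 (M3)
bar 4: v0=B3 v1=D4 (m3)
bar 5: v0=C4 v1=A4 (M6)
bar 6: v0=C3 v1=A3 (M6)
bar 7: v0=D3 v1=D4 (P8)
  R1 @ bar7.0: C3/C4 P8 -> D3/D4 P8 similar

No (1 violations)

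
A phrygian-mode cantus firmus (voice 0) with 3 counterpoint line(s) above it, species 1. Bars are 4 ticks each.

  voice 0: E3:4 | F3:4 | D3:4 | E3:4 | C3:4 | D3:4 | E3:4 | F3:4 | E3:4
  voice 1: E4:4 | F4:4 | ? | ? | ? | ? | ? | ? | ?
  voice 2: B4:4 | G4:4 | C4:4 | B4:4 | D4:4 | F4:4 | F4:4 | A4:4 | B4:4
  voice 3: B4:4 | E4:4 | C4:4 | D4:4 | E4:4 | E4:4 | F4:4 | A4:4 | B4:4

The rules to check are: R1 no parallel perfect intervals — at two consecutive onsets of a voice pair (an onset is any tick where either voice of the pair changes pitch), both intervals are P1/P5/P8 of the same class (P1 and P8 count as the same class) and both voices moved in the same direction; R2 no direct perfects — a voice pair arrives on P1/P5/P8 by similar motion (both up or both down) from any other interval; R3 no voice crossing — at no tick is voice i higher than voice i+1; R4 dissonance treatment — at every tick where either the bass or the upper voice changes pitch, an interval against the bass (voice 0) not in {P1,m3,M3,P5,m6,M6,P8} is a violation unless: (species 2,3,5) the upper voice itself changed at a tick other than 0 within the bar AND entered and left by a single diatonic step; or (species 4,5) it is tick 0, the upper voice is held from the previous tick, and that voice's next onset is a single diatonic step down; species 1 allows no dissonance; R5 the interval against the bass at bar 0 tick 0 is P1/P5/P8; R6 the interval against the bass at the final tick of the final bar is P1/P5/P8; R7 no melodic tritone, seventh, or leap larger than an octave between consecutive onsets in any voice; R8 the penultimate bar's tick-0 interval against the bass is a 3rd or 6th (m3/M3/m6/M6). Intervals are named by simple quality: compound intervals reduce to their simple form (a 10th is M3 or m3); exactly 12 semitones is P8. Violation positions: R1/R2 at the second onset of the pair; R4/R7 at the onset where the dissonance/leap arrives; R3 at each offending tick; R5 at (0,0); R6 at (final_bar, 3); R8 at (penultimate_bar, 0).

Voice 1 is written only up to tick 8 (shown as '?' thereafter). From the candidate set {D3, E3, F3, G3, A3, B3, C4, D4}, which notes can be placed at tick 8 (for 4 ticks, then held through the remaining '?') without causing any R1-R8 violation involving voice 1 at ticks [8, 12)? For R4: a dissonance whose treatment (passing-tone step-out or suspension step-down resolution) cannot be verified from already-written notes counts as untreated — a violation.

D3: violates R1,R7
E3: violates R4,R7
F3: violates R2
G3: violates R4,R7
A3: violates R2
B3: violates R7
C4: violates R2,R4
D4: violates R1,R3

{}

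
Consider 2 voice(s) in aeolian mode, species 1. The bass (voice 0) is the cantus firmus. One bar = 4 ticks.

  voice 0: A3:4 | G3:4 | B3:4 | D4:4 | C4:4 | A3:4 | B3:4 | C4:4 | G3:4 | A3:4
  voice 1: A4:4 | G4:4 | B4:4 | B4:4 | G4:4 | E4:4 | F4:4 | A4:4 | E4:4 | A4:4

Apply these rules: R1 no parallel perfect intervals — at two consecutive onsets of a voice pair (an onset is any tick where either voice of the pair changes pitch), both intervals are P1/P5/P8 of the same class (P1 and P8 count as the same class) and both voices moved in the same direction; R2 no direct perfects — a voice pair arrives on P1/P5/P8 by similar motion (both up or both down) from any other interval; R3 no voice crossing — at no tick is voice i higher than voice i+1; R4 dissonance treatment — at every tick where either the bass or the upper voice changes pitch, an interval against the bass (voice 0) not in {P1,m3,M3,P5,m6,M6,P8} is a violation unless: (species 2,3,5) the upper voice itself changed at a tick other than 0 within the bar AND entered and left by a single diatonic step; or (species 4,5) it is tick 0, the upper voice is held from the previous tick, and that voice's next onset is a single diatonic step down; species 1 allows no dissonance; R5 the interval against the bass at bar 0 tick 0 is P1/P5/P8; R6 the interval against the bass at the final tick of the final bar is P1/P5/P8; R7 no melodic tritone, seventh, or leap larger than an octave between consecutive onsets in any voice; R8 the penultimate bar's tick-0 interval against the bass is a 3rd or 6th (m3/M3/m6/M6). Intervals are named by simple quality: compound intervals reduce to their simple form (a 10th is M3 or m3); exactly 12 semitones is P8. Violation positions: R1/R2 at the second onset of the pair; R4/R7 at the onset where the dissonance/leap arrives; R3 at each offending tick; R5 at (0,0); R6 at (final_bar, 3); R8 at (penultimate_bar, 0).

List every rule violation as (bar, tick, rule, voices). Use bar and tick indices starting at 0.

(1, 0, R1, (0, 1))
(2, 0, R1, (0, 1))
(4, 0, R2, (0, 1))
(5, 0, R1, (0, 1))
(6, 0, R4, (0, 1))
(9, 0, R2, (0, 1))

bar 0: v0=A3 v1=A4 downbeat P8
bar 1: v0=G3 v1=G4 downbeat P8
bar 2: v0=B3 v1=B4 downbeat P8
bar 3: v0=D4 v1=B4 downbeat M6
bar 4: v0=C4 v1=G4 downbeat P5
bar 5: v0=A3 v1=E4 downbeat P5
bar 6: v0=B3 v1=F4 downbeat TT
bar 7: v0=C4 v1=A4 downbeat M6
bar 8: v0=G3 v1=E4 downbeat M6
bar 9: v0=A3 v1=A4 downbeat P8
  -> R1 @ bar 1 tick 0 v(0, 1): A3/A4 P8 -> G3/G4 P8 similar
  -> R1 @ bar 2 tick 0 v(0, 1): G3/G4 P8 -> B3/B4 P8 similar
  -> R2 @ bar 4 tick 0 v(0, 1): D4/B4 M6 -> C4/G4 P5 similar
  -> R1 @ bar 5 tick 0 v(0, 1): C4/G4 P5 -> A3/E4 P5 similar
  -> R4 @ bar 6 tick 0 v(0, 1): B3/F4 TT untreated
  -> R2 @ bar 9 tick 0 v(0, 1): G3/E4 M6 -> A3/A4 P8 similar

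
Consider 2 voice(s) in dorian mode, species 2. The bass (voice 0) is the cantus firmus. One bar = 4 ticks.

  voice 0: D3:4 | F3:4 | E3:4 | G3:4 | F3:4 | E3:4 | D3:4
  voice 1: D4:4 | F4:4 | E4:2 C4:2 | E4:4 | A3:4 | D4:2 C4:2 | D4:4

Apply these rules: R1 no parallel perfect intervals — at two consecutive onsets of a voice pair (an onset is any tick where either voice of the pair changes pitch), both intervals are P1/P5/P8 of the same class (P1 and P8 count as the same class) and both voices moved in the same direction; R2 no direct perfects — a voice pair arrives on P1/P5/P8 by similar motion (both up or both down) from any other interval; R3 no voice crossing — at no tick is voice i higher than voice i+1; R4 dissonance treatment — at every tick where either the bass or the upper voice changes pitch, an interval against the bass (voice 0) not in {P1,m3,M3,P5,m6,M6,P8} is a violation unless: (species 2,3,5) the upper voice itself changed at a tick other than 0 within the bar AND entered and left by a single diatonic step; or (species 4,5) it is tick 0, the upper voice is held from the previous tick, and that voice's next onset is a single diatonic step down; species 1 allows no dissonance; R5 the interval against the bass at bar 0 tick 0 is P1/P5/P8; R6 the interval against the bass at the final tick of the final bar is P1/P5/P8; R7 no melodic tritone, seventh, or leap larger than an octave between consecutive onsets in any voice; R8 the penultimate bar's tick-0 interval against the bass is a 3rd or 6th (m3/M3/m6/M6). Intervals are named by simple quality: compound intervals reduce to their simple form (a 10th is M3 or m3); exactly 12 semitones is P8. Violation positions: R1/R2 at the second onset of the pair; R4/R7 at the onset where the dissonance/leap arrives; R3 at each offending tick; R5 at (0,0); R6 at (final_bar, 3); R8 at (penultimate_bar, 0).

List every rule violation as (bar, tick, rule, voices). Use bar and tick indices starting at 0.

(1, 0, R1, (0, 1))
(2, 0, R1, (0, 1))
(5, 0, R4, (0, 1))
(5, 0, R8, (0, 1))

bar 0: v0=D3 v1=D4 downbeat P8
bar 1: v0=F3 v1=F4 downbeat P8
bar 2: v0=E3 v1=E4 downbeat P8
bar 3: v0=G3 v1=E4 downbeat M6
bar 4: v0=F3 v1=A3 downbeat M3
bar 5: v0=E3 v1=D4 downbeat m7
bar 6: v0=D3 v1=D4 downbeat P8
  -> R1 @ bar 1 tick 0 v(0, 1): D3/D4 P8 -> F3/F4 P8 similar
  -> R1 @ bar 2 tick 0 v(0, 1): F3/F4 P8 -> E3/E4 P8 similar
  -> R4 @ bar 5 tick 0 v(0, 1): E3/D4 m7 untreated
  -> R8 @ bar 5 tick 0 v(0, 1): penult m7 not 3rd/6th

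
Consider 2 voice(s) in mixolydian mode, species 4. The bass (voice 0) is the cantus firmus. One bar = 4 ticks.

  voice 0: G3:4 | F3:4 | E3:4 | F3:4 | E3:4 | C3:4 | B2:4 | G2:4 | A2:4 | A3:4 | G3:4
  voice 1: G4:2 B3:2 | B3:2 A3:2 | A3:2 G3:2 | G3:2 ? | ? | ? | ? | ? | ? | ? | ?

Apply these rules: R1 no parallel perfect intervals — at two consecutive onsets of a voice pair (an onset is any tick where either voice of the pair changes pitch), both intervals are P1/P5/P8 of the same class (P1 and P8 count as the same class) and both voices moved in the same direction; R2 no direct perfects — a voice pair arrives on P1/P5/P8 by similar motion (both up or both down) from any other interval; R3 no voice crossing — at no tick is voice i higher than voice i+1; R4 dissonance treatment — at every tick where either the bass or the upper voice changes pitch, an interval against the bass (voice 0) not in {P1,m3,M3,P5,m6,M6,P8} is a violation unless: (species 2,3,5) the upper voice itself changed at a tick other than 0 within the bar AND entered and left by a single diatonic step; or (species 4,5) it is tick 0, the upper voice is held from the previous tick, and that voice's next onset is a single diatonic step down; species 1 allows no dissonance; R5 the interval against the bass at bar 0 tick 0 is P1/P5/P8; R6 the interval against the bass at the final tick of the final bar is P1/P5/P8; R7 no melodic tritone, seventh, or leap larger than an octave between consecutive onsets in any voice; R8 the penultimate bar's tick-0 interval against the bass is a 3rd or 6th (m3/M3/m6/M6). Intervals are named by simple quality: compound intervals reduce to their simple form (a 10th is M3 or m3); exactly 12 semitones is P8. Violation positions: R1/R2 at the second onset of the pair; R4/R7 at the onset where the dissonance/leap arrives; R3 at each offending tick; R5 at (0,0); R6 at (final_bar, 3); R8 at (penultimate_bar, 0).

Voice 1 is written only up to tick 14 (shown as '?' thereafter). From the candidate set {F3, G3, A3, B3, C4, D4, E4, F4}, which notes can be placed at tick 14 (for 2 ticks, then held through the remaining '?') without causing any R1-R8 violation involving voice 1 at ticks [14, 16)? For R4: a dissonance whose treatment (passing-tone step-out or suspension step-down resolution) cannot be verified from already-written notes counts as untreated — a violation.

{A3, C4, D4, F3, G3}

F3: legal
G3: legal
A3: legal
B3: violates R4
C4: legal
D4: legal
E4: violates R4
F4: violates R7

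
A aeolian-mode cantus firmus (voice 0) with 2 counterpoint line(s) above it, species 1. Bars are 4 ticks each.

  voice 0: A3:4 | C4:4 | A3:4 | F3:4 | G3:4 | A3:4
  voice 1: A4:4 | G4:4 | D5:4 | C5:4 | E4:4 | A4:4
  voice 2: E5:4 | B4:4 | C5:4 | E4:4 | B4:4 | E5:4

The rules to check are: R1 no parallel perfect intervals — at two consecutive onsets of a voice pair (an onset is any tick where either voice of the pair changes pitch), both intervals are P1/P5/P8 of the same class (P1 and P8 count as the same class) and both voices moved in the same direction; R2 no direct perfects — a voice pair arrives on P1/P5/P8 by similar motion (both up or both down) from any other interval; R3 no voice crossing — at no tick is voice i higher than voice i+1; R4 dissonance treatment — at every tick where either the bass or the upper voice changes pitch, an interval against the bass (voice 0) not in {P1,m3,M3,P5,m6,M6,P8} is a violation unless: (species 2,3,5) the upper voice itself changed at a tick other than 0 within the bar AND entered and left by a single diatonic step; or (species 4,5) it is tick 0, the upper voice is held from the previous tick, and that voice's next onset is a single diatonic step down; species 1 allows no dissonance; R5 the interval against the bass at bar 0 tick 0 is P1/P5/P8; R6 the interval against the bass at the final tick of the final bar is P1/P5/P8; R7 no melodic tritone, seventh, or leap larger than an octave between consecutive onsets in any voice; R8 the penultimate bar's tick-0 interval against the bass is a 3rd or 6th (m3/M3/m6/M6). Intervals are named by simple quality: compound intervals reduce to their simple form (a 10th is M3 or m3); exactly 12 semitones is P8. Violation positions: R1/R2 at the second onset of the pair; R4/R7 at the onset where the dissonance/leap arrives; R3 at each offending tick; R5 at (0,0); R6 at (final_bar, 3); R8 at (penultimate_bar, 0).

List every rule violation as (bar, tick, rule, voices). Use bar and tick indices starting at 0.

(1, 0, R4, (0, 2))
(2, 0, R3, (1, 2))
(2, 0, R4, (0, 1))
(2, 1, R3, (1, 2))
(2, 2, R3, (1, 2))
(2, 3, R3, (1, 2))
(3, 0, R2, (0, 1))
(3, 0, R3, (1, 2))
(3, 0, R4, (0, 2))
(3, 1, R3, (1, 2))
(3, 2, R3, (1, 2))
(3, 3, R3, (1, 2))
(5, 0, R1, (1, 2))
(5, 0, R2, (0, 1))
(5, 0, R2, (0, 2))

bar 0: v0=A3 v1=A4 v2=E5 downbeat P5
bar 1: v0=C4 v1=G4 v2=B4 downbeat M7
bar 2: v0=A3 v1=D5 v2=C5 downbeat m3
bar 3: v0=F3 v1=C5 v2=E4 downbeat M7
bar 4: v0=G3 v1=E4 v2=B4 downbeat M3
bar 5: v0=A3 v1=A4 v2=E5 downbeat P5
  -> R4 @ bar 1 tick 0 v(0, 2): C4/B4 M7 untreated
  -> R3 @ bar 2 tick 0 v(1, 2): D5 above C5
  -> R4 @ bar 2 tick 0 v(0, 1): A3/D5 P4 untreated
  -> R3 @ bar 2 tick 1 v(1, 2): D5 above C5
  -> R3 @ bar 2 tick 2 v(1, 2): D5 above C5
  -> R3 @ bar 2 tick 3 v(1, 2): D5 above C5
  -> R2 @ bar 3 tick 0 v(0, 1): A3/D5 P4 -> F3/C5 P5 similar
  -> R3 @ bar 3 tick 0 v(1, 2): C5 above E4
  -> R4 @ bar 3 tick 0 v(0, 2): F3/E4 M7 untreated
  -> R3 @ bar 3 tick 1 v(1, 2): C5 above E4
  -> R3 @ bar 3 tick 2 v(1, 2): C5 above E4
  -> R3 @ bar 3 tick 3 v(1, 2): C5 above E4
  -> R1 @ bar 5 tick 0 v(1, 2): E4/B4 P5 -> A4/E5 P5 similar
  -> R2 @ bar 5 tick 0 v(0, 1): G3/E4 M6 -> A3/A4 P8 similar
  -> R2 @ bar 5 tick 0 v(0, 2): G3/B4 M3 -> A3/E5 P5 similar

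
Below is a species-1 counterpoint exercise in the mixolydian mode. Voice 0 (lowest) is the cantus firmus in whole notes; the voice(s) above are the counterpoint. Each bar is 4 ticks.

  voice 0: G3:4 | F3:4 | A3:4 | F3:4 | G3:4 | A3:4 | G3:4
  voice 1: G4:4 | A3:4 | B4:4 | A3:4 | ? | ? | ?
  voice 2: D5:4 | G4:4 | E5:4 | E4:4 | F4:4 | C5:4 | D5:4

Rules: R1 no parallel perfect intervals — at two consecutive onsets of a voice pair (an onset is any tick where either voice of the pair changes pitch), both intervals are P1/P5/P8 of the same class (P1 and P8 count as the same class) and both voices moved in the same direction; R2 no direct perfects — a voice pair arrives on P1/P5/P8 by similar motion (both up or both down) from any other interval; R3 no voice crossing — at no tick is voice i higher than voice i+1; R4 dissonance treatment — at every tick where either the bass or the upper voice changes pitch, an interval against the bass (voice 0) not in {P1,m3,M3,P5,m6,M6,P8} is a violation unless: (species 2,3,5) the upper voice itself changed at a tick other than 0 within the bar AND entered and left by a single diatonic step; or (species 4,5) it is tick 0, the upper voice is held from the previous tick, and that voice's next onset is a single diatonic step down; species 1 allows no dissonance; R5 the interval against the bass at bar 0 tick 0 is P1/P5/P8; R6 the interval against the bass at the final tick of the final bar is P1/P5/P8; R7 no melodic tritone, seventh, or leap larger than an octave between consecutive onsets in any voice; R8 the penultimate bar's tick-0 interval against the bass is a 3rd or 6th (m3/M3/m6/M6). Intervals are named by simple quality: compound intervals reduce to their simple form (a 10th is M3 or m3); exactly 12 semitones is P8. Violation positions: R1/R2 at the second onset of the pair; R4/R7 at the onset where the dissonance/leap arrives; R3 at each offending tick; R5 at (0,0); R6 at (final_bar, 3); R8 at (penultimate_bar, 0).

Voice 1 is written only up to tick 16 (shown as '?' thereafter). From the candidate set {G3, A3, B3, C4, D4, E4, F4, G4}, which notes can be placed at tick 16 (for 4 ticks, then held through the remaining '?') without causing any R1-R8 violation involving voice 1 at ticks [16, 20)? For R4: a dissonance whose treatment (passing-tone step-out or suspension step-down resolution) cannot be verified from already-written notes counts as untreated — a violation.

{B3, E4, G3}

G3: legal
A3: violates R4
B3: legal
C4: violates R4
D4: violates R2
E4: legal
F4: violates R2,R4
G4: violates R2,R3,R7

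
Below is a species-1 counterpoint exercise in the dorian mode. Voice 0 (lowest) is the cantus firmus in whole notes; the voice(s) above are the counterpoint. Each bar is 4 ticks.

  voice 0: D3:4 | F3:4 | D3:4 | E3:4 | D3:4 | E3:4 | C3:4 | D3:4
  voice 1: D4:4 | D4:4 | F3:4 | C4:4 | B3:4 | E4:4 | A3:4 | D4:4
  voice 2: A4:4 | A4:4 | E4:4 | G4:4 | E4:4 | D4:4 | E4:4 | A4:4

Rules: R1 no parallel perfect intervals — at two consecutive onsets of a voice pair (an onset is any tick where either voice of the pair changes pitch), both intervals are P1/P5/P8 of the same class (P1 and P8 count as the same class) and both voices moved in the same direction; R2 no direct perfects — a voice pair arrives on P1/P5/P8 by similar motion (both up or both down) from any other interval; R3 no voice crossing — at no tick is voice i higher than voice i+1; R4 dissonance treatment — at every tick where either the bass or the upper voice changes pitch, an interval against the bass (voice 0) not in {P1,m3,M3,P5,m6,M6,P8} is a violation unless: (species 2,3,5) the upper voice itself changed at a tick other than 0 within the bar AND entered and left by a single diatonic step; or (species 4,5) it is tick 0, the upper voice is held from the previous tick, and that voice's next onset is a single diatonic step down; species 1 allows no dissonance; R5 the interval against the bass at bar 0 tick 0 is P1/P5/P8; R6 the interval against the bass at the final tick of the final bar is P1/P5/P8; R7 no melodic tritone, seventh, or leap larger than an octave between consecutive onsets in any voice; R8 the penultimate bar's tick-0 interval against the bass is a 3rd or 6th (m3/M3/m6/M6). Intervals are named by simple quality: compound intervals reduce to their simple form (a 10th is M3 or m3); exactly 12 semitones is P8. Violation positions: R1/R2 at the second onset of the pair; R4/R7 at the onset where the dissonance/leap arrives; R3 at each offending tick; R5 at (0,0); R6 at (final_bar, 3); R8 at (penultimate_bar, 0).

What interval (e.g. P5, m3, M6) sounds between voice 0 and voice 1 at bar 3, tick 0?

m6

voice 0=E3 voice 1=C4 -> m6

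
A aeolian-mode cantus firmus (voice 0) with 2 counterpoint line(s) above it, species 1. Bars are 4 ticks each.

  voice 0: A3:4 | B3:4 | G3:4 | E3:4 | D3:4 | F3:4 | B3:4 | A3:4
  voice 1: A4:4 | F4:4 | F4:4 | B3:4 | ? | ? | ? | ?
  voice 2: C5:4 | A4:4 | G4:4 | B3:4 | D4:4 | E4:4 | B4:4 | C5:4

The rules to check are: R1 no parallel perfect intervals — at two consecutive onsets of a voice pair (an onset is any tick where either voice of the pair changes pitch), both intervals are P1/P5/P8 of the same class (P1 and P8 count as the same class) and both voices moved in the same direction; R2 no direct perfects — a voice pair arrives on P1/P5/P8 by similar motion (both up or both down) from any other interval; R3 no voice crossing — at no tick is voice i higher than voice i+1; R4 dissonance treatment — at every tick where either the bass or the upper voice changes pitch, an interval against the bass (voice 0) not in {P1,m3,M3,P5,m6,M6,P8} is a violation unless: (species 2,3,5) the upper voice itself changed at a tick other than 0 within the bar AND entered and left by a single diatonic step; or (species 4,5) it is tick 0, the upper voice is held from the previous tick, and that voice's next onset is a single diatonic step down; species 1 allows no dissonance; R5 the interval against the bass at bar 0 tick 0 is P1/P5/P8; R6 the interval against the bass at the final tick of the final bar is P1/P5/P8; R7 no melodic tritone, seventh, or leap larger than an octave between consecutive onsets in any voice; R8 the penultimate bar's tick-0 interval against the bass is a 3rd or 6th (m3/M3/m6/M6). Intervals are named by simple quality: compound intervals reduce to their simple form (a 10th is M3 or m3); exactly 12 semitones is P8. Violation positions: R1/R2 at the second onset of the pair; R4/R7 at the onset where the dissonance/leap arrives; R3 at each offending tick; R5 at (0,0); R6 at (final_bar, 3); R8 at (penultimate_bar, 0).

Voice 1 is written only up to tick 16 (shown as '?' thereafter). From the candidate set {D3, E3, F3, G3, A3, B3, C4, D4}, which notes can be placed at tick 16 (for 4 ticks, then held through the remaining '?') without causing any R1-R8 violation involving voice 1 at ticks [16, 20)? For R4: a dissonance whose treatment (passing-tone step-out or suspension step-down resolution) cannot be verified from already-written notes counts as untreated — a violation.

{B3}

D3: violates R2
E3: violates R4
F3: violates R7
G3: violates R4
A3: violates R1
B3: legal
C4: violates R4
D4: violates R1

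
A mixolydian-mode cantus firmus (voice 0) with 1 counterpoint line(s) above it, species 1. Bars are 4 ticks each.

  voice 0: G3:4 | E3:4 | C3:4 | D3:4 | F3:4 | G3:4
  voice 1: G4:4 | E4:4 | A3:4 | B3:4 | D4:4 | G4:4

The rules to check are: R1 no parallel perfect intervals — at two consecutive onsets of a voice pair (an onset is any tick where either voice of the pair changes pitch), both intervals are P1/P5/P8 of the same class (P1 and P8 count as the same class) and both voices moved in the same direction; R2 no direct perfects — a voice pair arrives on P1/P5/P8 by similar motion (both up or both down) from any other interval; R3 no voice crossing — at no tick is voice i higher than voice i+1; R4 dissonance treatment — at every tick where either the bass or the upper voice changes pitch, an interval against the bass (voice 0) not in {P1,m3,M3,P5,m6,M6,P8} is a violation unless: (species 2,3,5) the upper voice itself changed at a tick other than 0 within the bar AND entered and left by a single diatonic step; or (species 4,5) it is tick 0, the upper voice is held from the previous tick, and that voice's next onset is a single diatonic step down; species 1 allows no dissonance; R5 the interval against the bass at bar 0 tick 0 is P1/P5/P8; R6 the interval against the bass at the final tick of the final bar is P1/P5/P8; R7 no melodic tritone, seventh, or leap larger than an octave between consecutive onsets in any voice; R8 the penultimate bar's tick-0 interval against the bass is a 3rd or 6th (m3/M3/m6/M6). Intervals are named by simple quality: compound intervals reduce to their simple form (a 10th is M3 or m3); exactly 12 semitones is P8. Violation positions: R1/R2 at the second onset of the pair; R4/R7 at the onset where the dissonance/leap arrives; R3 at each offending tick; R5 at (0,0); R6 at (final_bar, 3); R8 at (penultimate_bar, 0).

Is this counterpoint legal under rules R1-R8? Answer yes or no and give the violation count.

No (2 violations)

bar 0: v0=G3 v1=G4 (P8)
bar 1: v0=E3 v1=E4 (P8)
bar 2: v0=C3 v1=A3 (M6)
bar 3: v0=D3 v1=B3 (M6)
bar 4: v0=F3 v1=D4 (M6)
bar 5: v0=G3 v1=G4 (P8)
  R1 @ bar1.0: G3/G4 P8 -> E3/E4 P8 similar
  R2 @ bar5.0: F3/D4 M6 -> G3/G4 P8 similar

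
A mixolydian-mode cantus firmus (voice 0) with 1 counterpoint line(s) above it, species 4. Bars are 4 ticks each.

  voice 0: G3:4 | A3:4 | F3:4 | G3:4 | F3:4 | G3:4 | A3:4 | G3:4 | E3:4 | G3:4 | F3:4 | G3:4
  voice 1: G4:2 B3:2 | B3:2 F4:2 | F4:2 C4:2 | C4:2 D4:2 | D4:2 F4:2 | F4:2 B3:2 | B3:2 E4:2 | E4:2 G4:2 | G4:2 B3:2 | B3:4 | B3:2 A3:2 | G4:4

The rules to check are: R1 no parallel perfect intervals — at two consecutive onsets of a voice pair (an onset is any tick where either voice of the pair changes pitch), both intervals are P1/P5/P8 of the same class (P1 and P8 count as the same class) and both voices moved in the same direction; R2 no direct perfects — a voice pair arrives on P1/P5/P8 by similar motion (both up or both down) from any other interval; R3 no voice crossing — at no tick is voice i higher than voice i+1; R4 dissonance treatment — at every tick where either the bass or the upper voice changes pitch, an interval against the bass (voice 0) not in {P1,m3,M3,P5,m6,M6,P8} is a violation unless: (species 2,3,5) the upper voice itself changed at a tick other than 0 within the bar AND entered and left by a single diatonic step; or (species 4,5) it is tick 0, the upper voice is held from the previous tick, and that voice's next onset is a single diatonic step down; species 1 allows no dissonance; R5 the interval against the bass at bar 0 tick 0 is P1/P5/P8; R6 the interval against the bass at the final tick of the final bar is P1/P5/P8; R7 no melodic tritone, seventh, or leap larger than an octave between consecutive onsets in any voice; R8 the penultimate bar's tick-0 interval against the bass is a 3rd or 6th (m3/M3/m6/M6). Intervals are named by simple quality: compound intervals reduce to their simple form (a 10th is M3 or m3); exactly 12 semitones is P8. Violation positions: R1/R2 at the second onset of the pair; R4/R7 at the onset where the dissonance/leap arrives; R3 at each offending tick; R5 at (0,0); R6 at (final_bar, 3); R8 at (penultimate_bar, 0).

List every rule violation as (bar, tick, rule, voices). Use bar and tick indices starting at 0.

bar 0: v0=G3 v1=G4 downbeat P8
bar 1: v0=A3 v1=B3 downbeat M2
bar 2: v0=F3 v1=F4 downbeat P8
bar 3: v0=G3 v1=C4 downbeat P4
bar 4: v0=F3 v1=D4 downbeat M6
bar 5: v0=G3 v1=F4 downbeat m7
bar 6: v0=A3 v1=B3 downbeat M2
bar 7: v0=G3 v1=E4 downbeat M6
bar 8: v0=E3 v1=G4 downbeat m3
bar 9: v0=G3 v1=B3 downbeat M3
bar 10: v0=F3 v1=B3 downbeat TT
bar 11: v0=G3 v1=G4 downbeat P8
  -> R4 @ bar 1 tick 0 v(0, 1): A3/B3 M2 untreated
  -> R7 @ bar 1 tick 2 v(1,): B3->F4 leap 6st
  -> R4 @ bar 3 tick 0 v(0, 1): G3/C4 P4 untreated
  -> R4 @ bar 5 tick 0 v(0, 1): G3/F4 m7 untreated
  -> R7 @ bar 5 tick 2 v(1,): F4->B3 leap 6st
  -> R4 @ bar 6 tick 0 v(0, 1): A3/B3 M2 untreated
  -> R8 @ bar 10 tick 0 v(0, 1): penult TT not 3rd/6th
  -> R2 @ bar 11 tick 0 v(0, 1): F3/A3 M3 -> G3/G4 P8 similar
  -> R7 @ bar 11 tick 0 v(1,): A3->G4 leap 10st

(1, 0, R4, (0, 1))
(1, 2, R7, (1,))
(3, 0, R4, (0, 1))
(5, 0, R4, (0, 1))
(5, 2, R7, (1,))
(6, 0, R4, (0, 1))
(10, 0, R8, (0, 1))
(11, 0, R2, (0, 1))
(11, 0, R7, (1,))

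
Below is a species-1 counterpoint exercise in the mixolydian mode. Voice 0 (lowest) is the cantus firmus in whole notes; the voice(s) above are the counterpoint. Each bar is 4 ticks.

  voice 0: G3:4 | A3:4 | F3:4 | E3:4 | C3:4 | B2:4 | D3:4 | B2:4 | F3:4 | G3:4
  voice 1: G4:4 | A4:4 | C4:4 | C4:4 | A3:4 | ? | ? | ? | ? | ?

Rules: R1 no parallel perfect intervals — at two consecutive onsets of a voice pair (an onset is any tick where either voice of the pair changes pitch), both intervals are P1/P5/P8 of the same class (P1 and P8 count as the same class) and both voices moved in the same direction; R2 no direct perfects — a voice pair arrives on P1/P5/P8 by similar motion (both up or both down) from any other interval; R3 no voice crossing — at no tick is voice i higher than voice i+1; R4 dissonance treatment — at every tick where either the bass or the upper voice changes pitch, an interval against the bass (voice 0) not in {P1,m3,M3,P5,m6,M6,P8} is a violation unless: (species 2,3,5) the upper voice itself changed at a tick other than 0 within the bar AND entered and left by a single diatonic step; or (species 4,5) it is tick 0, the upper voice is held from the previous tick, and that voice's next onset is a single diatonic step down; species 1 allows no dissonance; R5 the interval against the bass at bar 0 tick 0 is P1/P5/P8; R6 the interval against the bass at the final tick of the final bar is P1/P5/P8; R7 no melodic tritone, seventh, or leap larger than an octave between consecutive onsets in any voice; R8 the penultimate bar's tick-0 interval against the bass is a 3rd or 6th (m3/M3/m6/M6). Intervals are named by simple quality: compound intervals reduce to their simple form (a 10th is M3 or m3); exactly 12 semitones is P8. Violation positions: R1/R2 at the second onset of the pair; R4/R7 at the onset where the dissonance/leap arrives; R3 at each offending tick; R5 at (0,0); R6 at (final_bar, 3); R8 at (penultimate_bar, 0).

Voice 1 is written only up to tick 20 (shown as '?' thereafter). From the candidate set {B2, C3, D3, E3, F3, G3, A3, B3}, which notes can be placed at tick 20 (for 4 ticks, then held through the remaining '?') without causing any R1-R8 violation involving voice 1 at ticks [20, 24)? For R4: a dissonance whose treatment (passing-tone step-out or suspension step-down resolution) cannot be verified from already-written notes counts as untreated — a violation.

B2: violates R2,R7
C3: violates R4
D3: legal
E3: violates R4
F3: violates R4
G3: legal
A3: violates R4
B3: legal

{B3, D3, G3}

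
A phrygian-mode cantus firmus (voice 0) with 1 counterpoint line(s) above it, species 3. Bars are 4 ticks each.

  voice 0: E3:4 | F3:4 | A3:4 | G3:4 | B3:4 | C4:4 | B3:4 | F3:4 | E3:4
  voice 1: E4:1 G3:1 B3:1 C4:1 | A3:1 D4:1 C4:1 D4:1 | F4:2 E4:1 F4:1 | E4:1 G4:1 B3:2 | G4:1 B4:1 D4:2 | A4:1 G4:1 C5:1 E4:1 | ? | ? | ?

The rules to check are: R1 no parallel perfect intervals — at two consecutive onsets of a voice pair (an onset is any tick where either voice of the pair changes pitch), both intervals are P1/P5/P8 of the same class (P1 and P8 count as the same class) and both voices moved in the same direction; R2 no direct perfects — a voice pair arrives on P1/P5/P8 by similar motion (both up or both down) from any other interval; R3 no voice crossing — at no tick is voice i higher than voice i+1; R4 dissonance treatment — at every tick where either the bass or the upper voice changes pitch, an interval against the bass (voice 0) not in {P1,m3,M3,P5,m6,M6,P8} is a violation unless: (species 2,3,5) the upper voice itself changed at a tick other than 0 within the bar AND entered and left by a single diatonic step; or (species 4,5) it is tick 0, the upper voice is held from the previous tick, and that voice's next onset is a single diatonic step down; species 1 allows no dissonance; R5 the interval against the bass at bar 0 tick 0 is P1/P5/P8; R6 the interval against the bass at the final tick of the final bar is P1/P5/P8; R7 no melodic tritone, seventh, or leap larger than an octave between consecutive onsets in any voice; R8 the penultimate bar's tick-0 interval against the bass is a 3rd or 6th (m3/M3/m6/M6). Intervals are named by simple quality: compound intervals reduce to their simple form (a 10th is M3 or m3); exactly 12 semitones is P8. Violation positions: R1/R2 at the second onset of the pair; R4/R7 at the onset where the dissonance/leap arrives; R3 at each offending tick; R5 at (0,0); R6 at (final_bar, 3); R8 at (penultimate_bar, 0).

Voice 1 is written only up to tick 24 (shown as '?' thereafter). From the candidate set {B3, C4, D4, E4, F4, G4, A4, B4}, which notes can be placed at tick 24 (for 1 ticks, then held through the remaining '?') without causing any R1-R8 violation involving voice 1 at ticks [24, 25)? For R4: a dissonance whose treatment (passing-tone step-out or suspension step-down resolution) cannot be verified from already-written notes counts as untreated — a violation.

{B4, D4, G4}

B3: violates R2
C4: violates R4
D4: legal
E4: violates R4
F4: violates R4
G4: legal
A4: violates R4
B4: legal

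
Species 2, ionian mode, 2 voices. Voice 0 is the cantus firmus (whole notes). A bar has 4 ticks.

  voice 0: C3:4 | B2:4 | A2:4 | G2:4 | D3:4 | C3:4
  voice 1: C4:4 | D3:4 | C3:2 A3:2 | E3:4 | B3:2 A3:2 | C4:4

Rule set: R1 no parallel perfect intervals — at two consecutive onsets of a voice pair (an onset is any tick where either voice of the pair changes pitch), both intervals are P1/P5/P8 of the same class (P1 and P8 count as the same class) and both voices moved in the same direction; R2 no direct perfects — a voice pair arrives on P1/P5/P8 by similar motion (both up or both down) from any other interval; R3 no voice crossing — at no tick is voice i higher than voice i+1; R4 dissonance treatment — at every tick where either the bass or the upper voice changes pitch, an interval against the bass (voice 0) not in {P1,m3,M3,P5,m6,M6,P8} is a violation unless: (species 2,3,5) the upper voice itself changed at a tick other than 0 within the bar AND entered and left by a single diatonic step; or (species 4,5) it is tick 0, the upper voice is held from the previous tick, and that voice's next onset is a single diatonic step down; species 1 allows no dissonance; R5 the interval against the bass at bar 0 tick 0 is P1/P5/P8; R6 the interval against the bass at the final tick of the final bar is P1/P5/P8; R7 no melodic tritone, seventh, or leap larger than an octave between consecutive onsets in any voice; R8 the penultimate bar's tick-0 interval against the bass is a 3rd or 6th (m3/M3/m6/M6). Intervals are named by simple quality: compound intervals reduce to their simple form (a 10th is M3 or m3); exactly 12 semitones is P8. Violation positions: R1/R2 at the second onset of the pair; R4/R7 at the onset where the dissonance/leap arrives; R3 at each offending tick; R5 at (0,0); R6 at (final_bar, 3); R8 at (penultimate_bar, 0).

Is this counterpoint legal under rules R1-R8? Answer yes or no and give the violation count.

No (1 violations)

bar 0: v0=C3 v1=C4 (P8)
bar 1: v0=B2 v1=D3 (m3)
bar 2: v0=A2 v1=C3 (m3)
bar 3: v0=G2 v1=E3 (M6)
bar 4: v0=D3 v1=B3 (M6)
bar 5: v0=C3 v1=C4 (P8)
  R7 @ bar1.0: C4->D3 leap 10st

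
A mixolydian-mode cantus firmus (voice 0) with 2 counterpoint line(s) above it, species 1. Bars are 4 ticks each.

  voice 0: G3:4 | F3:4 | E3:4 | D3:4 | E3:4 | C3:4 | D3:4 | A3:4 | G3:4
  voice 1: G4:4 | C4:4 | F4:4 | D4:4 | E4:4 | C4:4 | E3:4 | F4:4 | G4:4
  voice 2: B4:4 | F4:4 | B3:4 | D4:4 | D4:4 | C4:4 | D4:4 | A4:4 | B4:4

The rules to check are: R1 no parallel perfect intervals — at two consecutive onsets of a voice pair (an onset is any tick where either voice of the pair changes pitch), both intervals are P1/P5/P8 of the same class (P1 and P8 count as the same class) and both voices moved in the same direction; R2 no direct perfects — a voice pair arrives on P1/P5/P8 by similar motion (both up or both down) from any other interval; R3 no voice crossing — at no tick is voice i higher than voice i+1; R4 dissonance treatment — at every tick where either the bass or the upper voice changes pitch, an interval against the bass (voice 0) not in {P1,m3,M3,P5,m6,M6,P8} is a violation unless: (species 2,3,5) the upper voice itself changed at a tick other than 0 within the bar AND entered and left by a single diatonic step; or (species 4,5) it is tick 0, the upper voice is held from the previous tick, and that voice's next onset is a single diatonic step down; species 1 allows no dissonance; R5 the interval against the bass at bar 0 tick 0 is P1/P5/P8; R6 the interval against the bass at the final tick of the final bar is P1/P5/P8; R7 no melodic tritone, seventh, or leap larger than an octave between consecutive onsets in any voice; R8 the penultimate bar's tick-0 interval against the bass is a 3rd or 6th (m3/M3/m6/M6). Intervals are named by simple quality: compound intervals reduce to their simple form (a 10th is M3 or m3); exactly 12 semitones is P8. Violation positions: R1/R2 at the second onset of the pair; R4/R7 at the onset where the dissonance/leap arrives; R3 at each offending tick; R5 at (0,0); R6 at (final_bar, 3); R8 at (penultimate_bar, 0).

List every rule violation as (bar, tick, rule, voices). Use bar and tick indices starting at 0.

(0, 0, R5, (0, 2))
(1, 0, R2, (0, 1))
(1, 0, R2, (0, 2))
(1, 0, R7, (2,))
(2, 0, R2, (0, 2))
(2, 0, R3, (1, 2))
(2, 0, R4, (0, 1))
(2, 0, R7, (2,))
(2, 1, R3, (1, 2))
(2, 2, R3, (1, 2))
(2, 3, R3, (1, 2))
(3, 0, R2, (0, 1))
(4, 0, R1, (0, 1))
(4, 0, R3, (1, 2))
(4, 0, R4, (0, 2))
(4, 1, R3, (1, 2))
(4, 2, R3, (1, 2))
(4, 3, R3, (1, 2))
(5, 0, R1, (0, 1))
(5, 0, R2, (0, 2))
(5, 0, R2, (1, 2))
(6, 0, R1, (0, 2))
(6, 0, R4, (0, 1))
(7, 0, R1, (0, 2))
(7, 0, R7, (1,))
(7, 0, R8, (0, 2))
(8, 3, R6, (0, 2))

bar 0: v0=G3 v1=G4 v2=B4 downbeat M3
bar 1: v0=F3 v1=C4 v2=F4 downbeat P8
bar 2: v0=E3 v1=F4 v2=B3 downbeat P5
bar 3: v0=D3 v1=D4 v2=D4 downbeat P8
bar 4: v0=E3 v1=E4 v2=D4 downbeat m7
bar 5: v0=C3 v1=C4 v2=C4 downbeat P8
bar 6: v0=D3 v1=E3 v2=D4 downbeat P8
bar 7: v0=A3 v1=F4 v2=A4 downbeat P8
bar 8: v0=G3 v1=G4 v2=B4 downbeat M3
  -> R5 @ bar 0 tick 0 v(0, 2): opens on M3
  -> R2 @ bar 1 tick 0 v(0, 1): G3/G4 P8 -> F3/C4 P5 similar
  -> R2 @ bar 1 tick 0 v(0, 2): G3/B4 M3 -> F3/F4 P8 similar
  -> R7 @ bar 1 tick 0 v(2,): B4->F4 leap 6st
  -> R2 @ bar 2 tick 0 v(0, 2): F3/F4 P8 -> E3/B3 P5 similar
  -> R3 @ bar 2 tick 0 v(1, 2): F4 above B3
  -> R4 @ bar 2 tick 0 v(0, 1): E3/F4 m2 untreated
  -> R7 @ bar 2 tick 0 v(2,): F4->B3 leap 6st
  -> R3 @ bar 2 tick 1 v(1, 2): F4 above B3
  -> R3 @ bar 2 tick 2 v(1, 2): F4 above B3
  -> R3 @ bar 2 tick 3 v(1, 2): F4 above B3
  -> R2 @ bar 3 tick 0 v(0, 1): E3/F4 m2 -> D3/D4 P8 similar
  -> R1 @ bar 4 tick 0 v(0, 1): D3/D4 P8 -> E3/E4 P8 similar
  -> R3 @ bar 4 tick 0 v(1, 2): E4 above D4
  -> R4 @ bar 4 tick 0 v(0, 2): E3/D4 m7 untreated
  -> R3 @ bar 4 tick 1 v(1, 2): E4 above D4
  -> R3 @ bar 4 tick 2 v(1, 2): E4 above D4
  -> R3 @ bar 4 tick 3 v(1, 2): E4 above D4
  -> R1 @ bar 5 tick 0 v(0, 1): E3/E4 P8 -> C3/C4 P8 similar
  -> R2 @ bar 5 tick 0 v(0, 2): E3/D4 m7 -> C3/C4 P8 similar
  -> R2 @ bar 5 tick 0 v(1, 2): E4/D4 M2 -> C4/C4 P1 similar
  -> R1 @ bar 6 tick 0 v(0, 2): C3/C4 P8 -> D3/D4 P8 similar
  -> R4 @ bar 6 tick 0 v(0, 1): D3/E3 M2 untreated
  -> R1 @ bar 7 tick 0 v(0, 2): D3/D4 P8 -> A3/A4 P8 similar
  -> R7 @ bar 7 tick 0 v(1,): E3->F4 leap 13st
  -> R8 @ bar 7 tick 0 v(0, 2): penult P8 not 3rd/6th
  -> R6 @ bar 8 tick 3 v(0, 2): closes on M3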